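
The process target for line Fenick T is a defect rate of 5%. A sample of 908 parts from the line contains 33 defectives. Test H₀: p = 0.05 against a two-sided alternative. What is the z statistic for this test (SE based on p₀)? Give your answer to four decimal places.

p̂ = 33/908 ≈ 0.0363436.
Standard error under H₀: √(0.05×0.95/908) = 0.0072328.
z = (0.0363436 − 0.05)/0.0072328 = -0.0136564/0.0072328 = -1.8881.
Two-sided p-value ≈ 2·Φ(−1.888) = 0.0590.

z = -1.8881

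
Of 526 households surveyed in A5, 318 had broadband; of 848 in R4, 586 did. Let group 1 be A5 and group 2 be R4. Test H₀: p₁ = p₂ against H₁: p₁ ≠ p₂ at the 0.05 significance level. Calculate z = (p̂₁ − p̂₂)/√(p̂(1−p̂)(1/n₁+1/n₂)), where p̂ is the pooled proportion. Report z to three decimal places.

p̂₁ = 318/526 ≈ 0.60456, p̂₂ = 586/848 ≈ 0.69104.
Pooled p̂ = (318+586)/(526+848) = 904/1374 = 0.65793.
SE = √(p̂(1−p̂)(1/n₁+1/n₂)) = √(0.65793·0.34207·0.00308039) = √(0.000693263) = 0.02633.
z = (0.60456 − 0.69104)/0.02633 = -0.08648/0.02633 = -3.284.
Two-sided p-value ≈ 2·Φ(−3.284) = 0.0010. With α = 0.05, reject H₀.

z = -3.284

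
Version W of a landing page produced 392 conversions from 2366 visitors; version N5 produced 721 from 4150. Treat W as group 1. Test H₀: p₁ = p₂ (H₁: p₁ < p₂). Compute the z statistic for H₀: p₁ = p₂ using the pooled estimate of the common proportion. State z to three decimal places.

p̂₁ = 392/2366 ≈ 0.16568, p̂₂ = 721/4150 ≈ 0.17373.
Pooled p̂ = (392+721)/(2366+4150) = 1113/6516 = 0.17081.
SE = √(p̂(1−p̂)(1/n₁+1/n₂)) = √(0.17081·0.82919·0.000663618) = √(9.3991e-05) = 0.00969.
z = (0.16568 − 0.17373)/0.00969 = -0.00805/0.00969 = -0.831.
p-value = P(Z < -0.831) ≈ 0.2030.

z = -0.831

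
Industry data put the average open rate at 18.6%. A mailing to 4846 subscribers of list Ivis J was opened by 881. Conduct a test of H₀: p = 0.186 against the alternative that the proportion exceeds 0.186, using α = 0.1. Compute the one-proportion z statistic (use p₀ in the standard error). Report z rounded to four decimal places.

z = -0.7515

p̂ = 881/4846 = 0.181799.
Standard error under H₀: √(0.186×0.814/4846) = 0.005590.
z = (0.181799 − 0.186)/0.005590 = -0.004201/0.005590 = -0.7515.
p-value = P(Z > -0.752) ≈ 0.7738. With α = 0.1, fail to reject H₀.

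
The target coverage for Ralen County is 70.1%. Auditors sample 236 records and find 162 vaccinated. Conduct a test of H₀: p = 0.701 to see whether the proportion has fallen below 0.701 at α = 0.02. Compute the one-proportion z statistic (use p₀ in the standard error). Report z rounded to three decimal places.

p̂ = 162/236 ≈ 0.68644.
SE = √(p₀(1−p₀)/n) = √(0.2096/236) = 0.02980.
z = (0.68644 − 0.701)/0.02980 = -0.01456/0.02980 = -0.489.
p-value = P(Z < -0.489) ≈ 0.3126; since p > α = 0.02, fail to reject H₀.

z = -0.489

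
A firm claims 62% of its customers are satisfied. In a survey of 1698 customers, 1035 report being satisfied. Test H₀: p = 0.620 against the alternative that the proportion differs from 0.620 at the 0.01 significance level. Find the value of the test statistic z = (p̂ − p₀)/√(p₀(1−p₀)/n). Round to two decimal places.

z = -0.89

p̂ = 1035/1698 ≈ 0.6095.
Standard error under H₀: √(0.62×0.38/1698) = 0.0118.
z = (0.6095 − 0.62)/0.0118 = -0.0105/0.0118 = -0.89.
Two-sided p-value ≈ 2·Φ(−0.888) = 0.3746, so at α = 0.01 we fail to reject H₀.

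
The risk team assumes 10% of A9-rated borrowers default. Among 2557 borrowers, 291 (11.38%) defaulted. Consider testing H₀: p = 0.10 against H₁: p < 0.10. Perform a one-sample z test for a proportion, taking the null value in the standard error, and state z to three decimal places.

p̂ = 291/2557 ≈ 0.113805.
Under H₀, SE = √(0.1·0.9/2557) = √(3.51975e-05) = 0.005933.
z = (0.113805 − 0.1)/0.005933 = 0.013805/0.005933 = 2.327.
p-value = P(Z < 2.327) ≈ 0.9900.

z = 2.327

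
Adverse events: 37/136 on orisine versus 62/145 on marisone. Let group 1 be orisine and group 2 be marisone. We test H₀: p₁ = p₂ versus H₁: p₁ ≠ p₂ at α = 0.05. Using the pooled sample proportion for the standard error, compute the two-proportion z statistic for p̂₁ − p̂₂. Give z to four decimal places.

p̂₁ = 37/136 = 0.2720588, p̂₂ = 62/145 = 0.4275862.
Pooled p̂ = (37+62)/(136+145) = 99/281 = 0.3523132.
SE = √(0.228189 × 0.0142495) = 0.0570226.
z = (0.2720588 − 0.4275862)/0.0570226 = -0.1555274/0.0570226 = -2.7275.
p-value = 2·P(Z > 2.727) ≈ 0.0064. With α = 0.05, reject H₀.

z = -2.7275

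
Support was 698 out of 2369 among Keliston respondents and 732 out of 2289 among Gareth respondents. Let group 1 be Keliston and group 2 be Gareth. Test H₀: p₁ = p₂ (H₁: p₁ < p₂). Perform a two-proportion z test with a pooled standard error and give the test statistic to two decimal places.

p̂₁ = 698/2369 = 0.29464, p̂₂ = 732/2289 = 0.31979.
Pooled p̂ = (698+732)/(2369+2289) = 1430/4658 = 0.30700.
SE = √(0.212751 × 0.000858991) = 0.01352.
z = (0.29464 − 0.31979)/0.01352 = -0.02515/0.01352 = -1.86.
p-value = P(Z < -1.860) ≈ 0.0314.

z = -1.86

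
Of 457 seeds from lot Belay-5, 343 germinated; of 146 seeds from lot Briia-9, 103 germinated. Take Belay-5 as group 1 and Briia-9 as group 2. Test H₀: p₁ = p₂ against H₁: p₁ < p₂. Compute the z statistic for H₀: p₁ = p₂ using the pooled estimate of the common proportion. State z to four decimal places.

p̂₁ = 343/457 ≈ 0.750547, p̂₂ = 103/146 ≈ 0.705479.
Pooled p̂ = (343+103)/(457+146) = 446/603 = 0.739635.
SE = √(p̂(1−p̂)(1/n₁+1/n₂)) = √(0.739635·0.260365·0.0090375) = √(0.0017404) = 0.041718.
z = (0.750547 − 0.705479)/0.041718 = 0.045068/0.041718 = 1.0803.

z = 1.0803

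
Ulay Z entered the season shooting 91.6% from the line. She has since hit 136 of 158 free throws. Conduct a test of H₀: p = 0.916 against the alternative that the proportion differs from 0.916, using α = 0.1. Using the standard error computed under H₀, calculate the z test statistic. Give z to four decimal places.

z = -2.5032

p̂ = 136/158 = 0.860759.
Standard error under H₀: √(0.916×0.084/158) = 0.022068.
z = (0.860759 − 0.916)/0.022068 = -0.055241/0.022068 = -2.5032.
Two-sided p-value ≈ 2·Φ(−2.503) = 0.0123. With α = 0.1, reject H₀.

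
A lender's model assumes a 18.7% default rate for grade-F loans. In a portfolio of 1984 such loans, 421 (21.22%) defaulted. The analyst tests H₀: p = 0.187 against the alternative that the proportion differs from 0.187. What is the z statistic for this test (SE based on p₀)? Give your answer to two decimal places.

p̂ = 421/1984 = 0.21220.
Standard error under H₀: √(0.187×0.813/1984) = 0.00875.
z = (0.21220 − 0.187)/0.00875 = 0.02520/0.00875 = 2.88.
p-value = 2·P(Z > 2.878) ≈ 0.0040.

z = 2.88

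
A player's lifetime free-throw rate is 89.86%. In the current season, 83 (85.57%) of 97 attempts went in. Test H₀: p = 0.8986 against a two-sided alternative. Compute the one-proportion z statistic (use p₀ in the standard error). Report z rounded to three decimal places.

p̂ = 83/97 ≈ 0.85567.
SE = √(p₀(1−p₀)/n) = √(0.091118/97) = 0.03065.
z = (0.85567 − 0.8986)/0.03065 = -0.04293/0.03065 = -1.401.
Two-sided p-value ≈ 2·Φ(−1.401) = 0.1613.

z = -1.401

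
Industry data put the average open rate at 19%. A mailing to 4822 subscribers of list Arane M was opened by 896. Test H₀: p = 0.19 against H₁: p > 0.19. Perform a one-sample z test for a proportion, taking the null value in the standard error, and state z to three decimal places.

z = -0.741

p̂ = 896/4822 ≈ 0.185815.
SE = √(p₀(1−p₀)/n) = √(0.1539/4822) = 0.005649.
z = (0.185815 − 0.19)/0.005649 = -0.004185/0.005649 = -0.741.
p-value = P(Z > -0.741) ≈ 0.7706.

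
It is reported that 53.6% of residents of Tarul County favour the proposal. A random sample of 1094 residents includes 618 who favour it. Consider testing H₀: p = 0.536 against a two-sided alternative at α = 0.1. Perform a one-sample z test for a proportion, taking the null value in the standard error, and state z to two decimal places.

p̂ = 618/1094 ≈ 0.56490.
SE = √(p₀(1−p₀)/n) = √(0.2487/1094) = 0.01508.
z = (0.56490 − 0.536)/0.01508 = 0.02890/0.01508 = 1.92.
Two-sided p-value ≈ 2·Φ(−1.917) = 0.0553, so at α = 0.1 we reject H₀.

z = 1.92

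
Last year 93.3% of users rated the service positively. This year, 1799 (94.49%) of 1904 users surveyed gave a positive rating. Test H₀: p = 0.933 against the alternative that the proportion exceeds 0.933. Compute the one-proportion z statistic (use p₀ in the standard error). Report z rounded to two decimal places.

z = 2.07

p̂ = 1799/1904 ≈ 0.94485.
Standard error under H₀: √(0.933×0.067/1904) = 0.00573.
z = (0.94485 − 0.933)/0.00573 = 0.01185/0.00573 = 2.07.
p-value = P(Z > 2.069) ≈ 0.0193.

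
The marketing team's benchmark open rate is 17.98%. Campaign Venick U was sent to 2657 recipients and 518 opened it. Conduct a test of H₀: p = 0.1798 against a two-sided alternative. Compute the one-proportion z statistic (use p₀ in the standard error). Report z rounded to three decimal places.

p̂ = 518/2657 ≈ 0.194957.
SE = √(p₀(1−p₀)/n) = √(0.14747/2657) = 0.007450.
z = (0.194957 − 0.1798)/0.007450 = 0.015157/0.007450 = 2.034.

z = 2.034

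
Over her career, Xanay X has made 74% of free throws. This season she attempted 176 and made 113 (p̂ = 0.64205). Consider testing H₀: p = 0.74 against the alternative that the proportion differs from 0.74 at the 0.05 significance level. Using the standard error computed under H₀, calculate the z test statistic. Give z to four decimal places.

p̂ = 113/176 = 0.6420455.
Under H₀, SE = √(0.74·0.26/176) = √(0.00109318) = 0.0330633.
z = (0.6420455 − 0.74)/0.0330633 = -0.0979545/0.0330633 = -2.9626.
p-value = 2·P(Z > 2.963) ≈ 0.0031; since p < α = 0.05, reject H₀.

z = -2.9626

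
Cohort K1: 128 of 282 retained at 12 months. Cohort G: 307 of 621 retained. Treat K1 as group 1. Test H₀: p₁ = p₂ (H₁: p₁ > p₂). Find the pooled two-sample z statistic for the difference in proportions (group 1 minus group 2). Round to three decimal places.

p̂₁ = 128/282 ≈ 0.45390, p̂₂ = 307/621 ≈ 0.49436.
Pooled p̂ = (128+307)/(282+621) = 435/903 = 0.48173.
SE = √(0.249666 × 0.00515641) = 0.03588.
z = (0.45390 − 0.49436)/0.03588 = -0.04046/0.03588 = -1.128.
p-value = P(Z > -1.128) ≈ 0.8703.

z = -1.128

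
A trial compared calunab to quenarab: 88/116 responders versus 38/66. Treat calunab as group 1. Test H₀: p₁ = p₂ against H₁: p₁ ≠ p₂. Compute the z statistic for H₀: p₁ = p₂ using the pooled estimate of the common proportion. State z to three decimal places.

z = 2.570

p̂₁ = 88/116 = 0.75862, p̂₂ = 38/66 = 0.57576.
Pooled p̂ = (88+38)/(116+66) = 126/182 = 0.69231.
SE = √(0.213018 × 0.0237722) = 0.07116.
z = (0.75862 − 0.57576)/0.07116 = 0.18286/0.07116 = 2.570.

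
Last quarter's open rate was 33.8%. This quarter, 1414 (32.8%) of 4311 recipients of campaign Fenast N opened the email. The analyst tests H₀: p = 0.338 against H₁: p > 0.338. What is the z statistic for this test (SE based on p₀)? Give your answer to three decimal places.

p̂ = 1414/4311 = 0.327998.
Under H₀, SE = √(0.338·0.662/4311) = √(5.19035e-05) = 0.007204.
z = (0.327998 − 0.338)/0.007204 = -0.010002/0.007204 = -1.388.
p-value = P(Z > -1.388) ≈ 0.9175.

z = -1.388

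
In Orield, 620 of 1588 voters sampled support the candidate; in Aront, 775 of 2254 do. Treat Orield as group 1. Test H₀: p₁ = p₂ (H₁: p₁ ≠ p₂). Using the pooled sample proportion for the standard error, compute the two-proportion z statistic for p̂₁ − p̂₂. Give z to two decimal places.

z = 2.96

p̂₁ = 620/1588 ≈ 0.39043, p̂₂ = 775/2254 ≈ 0.34383.
Pooled p̂ = (620+775)/(1588+2254) = 1395/3842 = 0.36309.
SE = √(0.231256 × 0.00107338) = 0.01576.
z = (0.39043 − 0.34383)/0.01576 = 0.04660/0.01576 = 2.96.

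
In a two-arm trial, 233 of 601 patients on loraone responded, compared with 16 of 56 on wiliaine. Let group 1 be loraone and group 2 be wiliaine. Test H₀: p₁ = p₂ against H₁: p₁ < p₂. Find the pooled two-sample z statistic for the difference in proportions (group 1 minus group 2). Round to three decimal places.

p̂₁ = 233/601 ≈ 0.387687, p̂₂ = 16/56 ≈ 0.285714.
Pooled p̂ = (233+16)/(601+56) = 249/657 = 0.378995.
SE = √(p̂(1−p̂)(1/n₁+1/n₂)) = √(0.378995·0.621005·0.019521) = √(0.00459443) = 0.067782.
z = (0.387687 − 0.285714)/0.067782 = 0.101973/0.067782 = 1.504.
p-value = P(Z < 1.504) ≈ 0.9338.

z = 1.504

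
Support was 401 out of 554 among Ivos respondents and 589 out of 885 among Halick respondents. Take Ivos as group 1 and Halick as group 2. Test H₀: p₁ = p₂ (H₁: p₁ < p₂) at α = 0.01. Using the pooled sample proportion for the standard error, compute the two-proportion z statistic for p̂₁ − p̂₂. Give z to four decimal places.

z = 2.3223

p̂₁ = 401/554 ≈ 0.7238267, p̂₂ = 589/885 ≈ 0.6655367.
Pooled p̂ = (401+589)/(554+885) = 990/1439 = 0.6879778.
SE = √(p̂(1−p̂)(1/n₁+1/n₂)) = √(0.6879778·0.3120222·0.002935) = √(0.000630039) = 0.0251006.
z = (0.7238267 − 0.6655367)/0.0251006 = 0.0582900/0.0251006 = 2.3223.
p-value = P(Z < 2.322) ≈ 0.9899; since p > α = 0.01, fail to reject H₀.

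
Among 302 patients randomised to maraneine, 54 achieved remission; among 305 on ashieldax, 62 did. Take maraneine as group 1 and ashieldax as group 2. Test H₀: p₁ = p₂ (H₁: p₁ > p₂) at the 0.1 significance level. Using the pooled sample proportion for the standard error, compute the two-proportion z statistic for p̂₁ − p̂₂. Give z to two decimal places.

z = -0.77

p̂₁ = 54/302 ≈ 0.1788, p̂₂ = 62/305 ≈ 0.2033.
Pooled p̂ = (54+62)/(302+305) = 116/607 = 0.1911.
SE = √(p̂(1−p̂)(1/n₁+1/n₂)) = √(0.1911·0.8089·0.00658995) = √(0.00101869) = 0.0319.
z = (0.1788 − 0.2033)/0.0319 = -0.0245/0.0319 = -0.77.
p-value = P(Z > -0.767) ≈ 0.7784, so at α = 0.1 we fail to reject H₀.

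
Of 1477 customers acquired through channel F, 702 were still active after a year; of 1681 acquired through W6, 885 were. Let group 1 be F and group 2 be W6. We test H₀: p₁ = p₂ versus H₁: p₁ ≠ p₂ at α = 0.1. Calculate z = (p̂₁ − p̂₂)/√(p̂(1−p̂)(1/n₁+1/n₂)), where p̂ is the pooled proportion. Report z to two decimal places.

z = -2.87

p̂₁ = 702/1477 = 0.47529, p̂₂ = 885/1681 = 0.52647.
Pooled p̂ = (702+885)/(1477+1681) = 1587/3158 = 0.50253.
SE = √(p̂(1−p̂)(1/n₁+1/n₂)) = √(0.50253·0.49747·0.00127193) = √(0.000317975) = 0.01783.
z = (0.47529 − 0.52647)/0.01783 = -0.05118/0.01783 = -2.87.
Two-sided p-value ≈ 2·Φ(−2.870) = 0.0041; since p < α = 0.1, reject H₀.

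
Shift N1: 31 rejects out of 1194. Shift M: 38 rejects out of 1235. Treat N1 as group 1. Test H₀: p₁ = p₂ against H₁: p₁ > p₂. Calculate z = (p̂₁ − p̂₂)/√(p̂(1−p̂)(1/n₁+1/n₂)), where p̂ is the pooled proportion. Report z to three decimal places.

p̂₁ = 31/1194 = 0.025963, p̂₂ = 38/1235 = 0.030769.
Pooled p̂ = (31+38)/(1194+1235) = 69/2429 = 0.028407.
SE = √(p̂(1−p̂)(1/n₁+1/n₂)) = √(0.028407·0.971593·0.00164724) = √(4.54634e-05) = 0.006743.
z = (0.025963 − 0.030769)/0.006743 = -0.004806/0.006743 = -0.713.

z = -0.713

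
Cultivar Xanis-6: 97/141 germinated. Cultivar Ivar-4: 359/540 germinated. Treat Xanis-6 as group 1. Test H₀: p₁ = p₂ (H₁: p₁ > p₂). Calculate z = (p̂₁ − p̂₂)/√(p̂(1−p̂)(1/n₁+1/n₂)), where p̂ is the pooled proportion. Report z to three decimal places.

z = 0.520

p̂₁ = 97/141 ≈ 0.68794, p̂₂ = 359/540 ≈ 0.66481.
Pooled p̂ = (97+359)/(141+540) = 456/681 = 0.66960.
SE = √(0.221235 × 0.00894405) = 0.04448.
z = (0.68794 − 0.66481)/0.04448 = 0.02313/0.04448 = 0.520.
p-value = P(Z > 0.520) ≈ 0.3016.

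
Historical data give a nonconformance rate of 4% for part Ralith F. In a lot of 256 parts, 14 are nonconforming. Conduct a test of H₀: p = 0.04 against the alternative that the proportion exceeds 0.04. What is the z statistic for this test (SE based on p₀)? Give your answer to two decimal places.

z = 1.20

p̂ = 14/256 = 0.0547.
Under H₀, SE = √(0.04·0.96/256) = √(0.00015) = 0.0122.
z = (0.0547 − 0.04)/0.0122 = 0.0147/0.0122 = 1.20.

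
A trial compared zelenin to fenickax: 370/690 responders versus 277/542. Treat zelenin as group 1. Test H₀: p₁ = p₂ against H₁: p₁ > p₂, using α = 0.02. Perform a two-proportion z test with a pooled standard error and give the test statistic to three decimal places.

p̂₁ = 370/690 = 0.53623, p̂₂ = 277/542 = 0.51107.
Pooled p̂ = (370+277)/(690+542) = 647/1232 = 0.52516.
SE = √(0.249367 × 0.00329429) = 0.02866.
z = (0.53623 − 0.51107)/0.02866 = 0.02516/0.02866 = 0.878.
p-value = P(Z > 0.878) ≈ 0.1900; since p > α = 0.02, fail to reject H₀.

z = 0.878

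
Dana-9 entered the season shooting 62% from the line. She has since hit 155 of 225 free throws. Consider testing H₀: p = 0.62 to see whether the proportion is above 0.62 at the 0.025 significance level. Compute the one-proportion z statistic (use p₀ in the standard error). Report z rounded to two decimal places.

z = 2.13

p̂ = 155/225 ≈ 0.6889.
Standard error under H₀: √(0.62×0.38/225) = 0.0324.
z = (0.6889 − 0.62)/0.0324 = 0.0689/0.0324 = 2.13.
p-value = P(Z > 2.129) ≈ 0.0166. With α = 0.025, reject H₀.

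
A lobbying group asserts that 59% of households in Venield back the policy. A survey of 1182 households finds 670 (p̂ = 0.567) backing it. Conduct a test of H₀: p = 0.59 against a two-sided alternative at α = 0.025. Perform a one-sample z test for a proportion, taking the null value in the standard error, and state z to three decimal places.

z = -1.619

p̂ = 670/1182 ≈ 0.566836.
SE = √(p₀(1−p₀)/n) = √(0.2419/1182) = 0.014306.
z = (0.566836 − 0.59)/0.014306 = -0.023164/0.014306 = -1.619.
Two-sided p-value ≈ 2·Φ(−1.619) = 0.1054, so at α = 0.025 we fail to reject H₀.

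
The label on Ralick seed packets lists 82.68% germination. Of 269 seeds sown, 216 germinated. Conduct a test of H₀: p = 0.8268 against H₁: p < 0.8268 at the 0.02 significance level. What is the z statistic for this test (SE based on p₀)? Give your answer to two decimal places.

z = -1.03

p̂ = 216/269 = 0.8030.
Under H₀, SE = √(0.8268·0.1732/269) = √(0.000532349) = 0.0231.
z = (0.8030 − 0.8268)/0.0231 = -0.0238/0.0231 = -1.03.
p-value = P(Z < -1.033) ≈ 0.1509, so at α = 0.02 we fail to reject H₀.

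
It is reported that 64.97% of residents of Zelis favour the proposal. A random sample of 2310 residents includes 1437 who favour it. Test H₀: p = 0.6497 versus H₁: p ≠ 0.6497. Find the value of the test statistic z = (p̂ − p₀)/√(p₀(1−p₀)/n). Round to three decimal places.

z = -2.783

p̂ = 1437/2310 = 0.622078.
Standard error under H₀: √(0.6497×0.3503/2310) = 0.009926.
z = (0.622078 − 0.6497)/0.009926 = -0.027622/0.009926 = -2.783.
p-value = 2·P(Z > 2.783) ≈ 0.0054.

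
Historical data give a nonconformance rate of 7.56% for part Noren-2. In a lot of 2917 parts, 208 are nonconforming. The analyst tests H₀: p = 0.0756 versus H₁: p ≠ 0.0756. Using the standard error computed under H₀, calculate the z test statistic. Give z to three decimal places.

p̂ = 208/2917 = 0.07131.
Standard error under H₀: √(0.0756×0.9244/2917) = 0.00489.
z = (0.07131 − 0.0756)/0.00489 = -0.00429/0.00489 = -0.877.

z = -0.877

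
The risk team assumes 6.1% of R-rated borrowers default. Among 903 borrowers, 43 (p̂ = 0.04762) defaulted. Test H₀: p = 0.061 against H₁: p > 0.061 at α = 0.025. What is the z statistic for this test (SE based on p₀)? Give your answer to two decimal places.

z = -1.68

p̂ = 43/903 = 0.0476.
Under H₀, SE = √(0.061·0.939/903) = √(6.34319e-05) = 0.0080.
z = (0.0476 − 0.061)/0.0080 = -0.0134/0.0080 = -1.68.
p-value = P(Z > -1.680) ≈ 0.9535, so at α = 0.025 we fail to reject H₀.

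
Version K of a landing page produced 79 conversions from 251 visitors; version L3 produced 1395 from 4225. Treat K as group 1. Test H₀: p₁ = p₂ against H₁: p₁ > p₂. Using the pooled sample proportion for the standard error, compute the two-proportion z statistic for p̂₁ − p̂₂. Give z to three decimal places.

p̂₁ = 79/251 ≈ 0.31474, p̂₂ = 1395/4225 ≈ 0.33018.
Pooled p̂ = (79+1395)/(251+4225) = 1474/4476 = 0.32931.
SE = √(0.220866 × 0.00422075) = 0.03053.
z = (0.31474 − 0.33018)/0.03053 = -0.01544/0.03053 = -0.506.
p-value = P(Z > -0.506) ≈ 0.6934.

z = -0.506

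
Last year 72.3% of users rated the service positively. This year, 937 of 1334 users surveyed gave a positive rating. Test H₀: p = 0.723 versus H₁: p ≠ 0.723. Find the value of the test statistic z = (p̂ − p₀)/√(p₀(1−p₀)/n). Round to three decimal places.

z = -1.681

p̂ = 937/1334 = 0.702399.
Under H₀, SE = √(0.723·0.277/1334) = √(0.000150128) = 0.012253.
z = (0.702399 − 0.723)/0.012253 = -0.020601/0.012253 = -1.681.
p-value = 2·P(Z > 1.681) ≈ 0.0927.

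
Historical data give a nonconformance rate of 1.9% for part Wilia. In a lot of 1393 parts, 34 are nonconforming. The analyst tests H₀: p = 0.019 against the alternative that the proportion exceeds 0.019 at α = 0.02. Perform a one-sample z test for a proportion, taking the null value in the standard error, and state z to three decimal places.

p̂ = 34/1393 = 0.02441.
SE = √(p₀(1−p₀)/n) = √(0.018639/1393) = 0.00366.
z = (0.02441 − 0.019)/0.00366 = 0.00541/0.00366 = 1.478.
p-value = P(Z > 1.478) ≈ 0.0697. With α = 0.02, fail to reject H₀.

z = 1.478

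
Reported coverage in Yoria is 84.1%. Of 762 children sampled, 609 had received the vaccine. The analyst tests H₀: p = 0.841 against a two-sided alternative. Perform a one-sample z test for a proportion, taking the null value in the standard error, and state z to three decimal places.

z = -3.154

p̂ = 609/762 ≈ 0.79921.
SE = √(p₀(1−p₀)/n) = √(0.13372/762) = 0.01325.
z = (0.79921 − 0.841)/0.01325 = -0.04179/0.01325 = -3.154.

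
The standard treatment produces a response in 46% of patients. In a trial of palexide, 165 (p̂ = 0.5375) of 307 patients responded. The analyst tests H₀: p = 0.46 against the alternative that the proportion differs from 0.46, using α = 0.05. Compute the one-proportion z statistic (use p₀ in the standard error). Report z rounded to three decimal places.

p̂ = 165/307 ≈ 0.53746.
Under H₀, SE = √(0.46·0.54/307) = √(0.000809121) = 0.02845.
z = (0.53746 − 0.46)/0.02845 = 0.07746/0.02845 = 2.723.
p-value = 2·P(Z > 2.723) ≈ 0.0065; since p < α = 0.05, reject H₀.

z = 2.723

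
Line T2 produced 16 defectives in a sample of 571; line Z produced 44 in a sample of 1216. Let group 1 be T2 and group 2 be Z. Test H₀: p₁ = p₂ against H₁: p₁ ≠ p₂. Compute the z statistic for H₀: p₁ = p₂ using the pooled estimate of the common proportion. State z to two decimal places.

z = -0.89

p̂₁ = 16/571 = 0.02802, p̂₂ = 44/1216 = 0.03618.
Pooled p̂ = (16+44)/(571+1216) = 60/1787 = 0.03358.
SE = √(p̂(1−p̂)(1/n₁+1/n₂)) = √(0.03358·0.96642·0.00257368) = √(8.35121e-05) = 0.00914.
z = (0.02802 − 0.03618)/0.00914 = -0.00816/0.00914 = -0.89.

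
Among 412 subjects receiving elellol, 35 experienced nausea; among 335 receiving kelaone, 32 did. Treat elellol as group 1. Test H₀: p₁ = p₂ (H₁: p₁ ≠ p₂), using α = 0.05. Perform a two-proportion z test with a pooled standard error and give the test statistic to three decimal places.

p̂₁ = 35/412 = 0.08495, p̂₂ = 32/335 = 0.09552.
Pooled p̂ = (35+32)/(412+335) = 67/747 = 0.08969.
SE = √(p̂(1−p̂)(1/n₁+1/n₂)) = √(0.08969·0.91031·0.00541226) = √(0.000441897) = 0.02102.
z = (0.08495 − 0.09552)/0.02102 = -0.01057/0.02102 = -0.503.
Two-sided p-value ≈ 2·Φ(−0.503) = 0.6151; since p > α = 0.05, fail to reject H₀.

z = -0.503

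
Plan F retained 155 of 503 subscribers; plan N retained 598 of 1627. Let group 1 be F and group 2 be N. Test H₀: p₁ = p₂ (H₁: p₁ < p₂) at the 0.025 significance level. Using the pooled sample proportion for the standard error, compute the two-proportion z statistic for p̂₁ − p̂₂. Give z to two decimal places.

p̂₁ = 155/503 = 0.30815, p̂₂ = 598/1627 = 0.36755.
Pooled p̂ = (155+598)/(503+1627) = 753/2130 = 0.35352.
SE = √(0.228544 × 0.0026027) = 0.02439.
z = (0.30815 − 0.36755)/0.02439 = -0.05940/0.02439 = -2.44.
p-value = P(Z < -2.435) ≈ 0.0074. With α = 0.025, reject H₀.

z = -2.44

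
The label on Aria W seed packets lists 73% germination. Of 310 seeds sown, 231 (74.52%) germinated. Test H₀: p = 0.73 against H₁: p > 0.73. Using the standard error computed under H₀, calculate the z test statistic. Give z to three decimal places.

z = 0.601

p̂ = 231/310 ≈ 0.74516.
SE = √(p₀(1−p₀)/n) = √(0.1971/310) = 0.02522.
z = (0.74516 − 0.73)/0.02522 = 0.01516/0.02522 = 0.601.
p-value = P(Z > 0.601) ≈ 0.2738.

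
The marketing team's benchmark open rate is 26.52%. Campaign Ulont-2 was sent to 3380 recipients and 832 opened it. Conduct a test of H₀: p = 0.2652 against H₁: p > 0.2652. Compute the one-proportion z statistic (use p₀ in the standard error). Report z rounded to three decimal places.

p̂ = 832/3380 ≈ 0.246154.
Under H₀, SE = √(0.2652·0.7348/3380) = √(5.76535e-05) = 0.007593.
z = (0.246154 − 0.2652)/0.007593 = -0.019046/0.007593 = -2.508.
p-value = P(Z > -2.508) ≈ 0.9939.

z = -2.508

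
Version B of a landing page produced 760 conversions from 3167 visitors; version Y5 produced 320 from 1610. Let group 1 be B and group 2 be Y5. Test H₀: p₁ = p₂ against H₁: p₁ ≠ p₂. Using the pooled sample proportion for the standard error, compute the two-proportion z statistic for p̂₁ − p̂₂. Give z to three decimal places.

p̂₁ = 760/3167 = 0.239975, p̂₂ = 320/1610 = 0.198758.
Pooled p̂ = (760+320)/(3167+1610) = 1080/4777 = 0.226083.
SE = √(0.17497 × 0.000936874) = 0.012803.
z = (0.239975 − 0.198758)/0.012803 = 0.041217/0.012803 = 3.219.
Two-sided p-value ≈ 2·Φ(−3.219) = 0.0013.

z = 3.219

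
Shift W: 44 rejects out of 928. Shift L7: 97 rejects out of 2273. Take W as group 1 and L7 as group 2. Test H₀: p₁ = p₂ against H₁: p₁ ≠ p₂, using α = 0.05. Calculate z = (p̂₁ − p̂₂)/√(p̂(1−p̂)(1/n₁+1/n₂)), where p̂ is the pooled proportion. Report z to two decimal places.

p̂₁ = 44/928 = 0.0474, p̂₂ = 97/2273 = 0.0427.
Pooled p̂ = (44+97)/(928+2273) = 141/3201 = 0.0440.
SE = √(p̂(1−p̂)(1/n₁+1/n₂)) = √(0.0440·0.9560·0.00151753) = √(6.3901e-05) = 0.0080.
z = (0.0474 − 0.0427)/0.0080 = 0.0047/0.0080 = 0.59.
Two-sided p-value ≈ 2·Φ(−0.593) = 0.5533. With α = 0.05, fail to reject H₀.

z = 0.59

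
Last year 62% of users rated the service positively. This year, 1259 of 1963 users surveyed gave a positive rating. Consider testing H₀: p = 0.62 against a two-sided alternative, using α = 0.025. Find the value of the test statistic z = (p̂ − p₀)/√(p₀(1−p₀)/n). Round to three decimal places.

p̂ = 1259/1963 = 0.64137.
Under H₀, SE = √(0.62·0.38/1963) = √(0.00012002) = 0.01096.
z = (0.64137 − 0.62)/0.01096 = 0.02137/0.01096 = 1.950.
p-value = 2·P(Z > 1.950) ≈ 0.0512, so at α = 0.025 we fail to reject H₀.

z = 1.950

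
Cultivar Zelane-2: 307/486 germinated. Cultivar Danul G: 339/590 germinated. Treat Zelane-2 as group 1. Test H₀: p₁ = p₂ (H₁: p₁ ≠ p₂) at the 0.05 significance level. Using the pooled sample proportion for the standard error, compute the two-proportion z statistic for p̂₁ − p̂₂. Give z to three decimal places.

p̂₁ = 307/486 ≈ 0.63169, p̂₂ = 339/590 ≈ 0.57458.
Pooled p̂ = (307+339)/(486+590) = 646/1076 = 0.60037.
SE = √(0.239926 × 0.00375253) = 0.03001.
z = (0.63169 − 0.57458)/0.03001 = 0.05711/0.03001 = 1.903.
Two-sided p-value ≈ 2·Φ(−1.903) = 0.0570. With α = 0.05, fail to reject H₀.

z = 1.903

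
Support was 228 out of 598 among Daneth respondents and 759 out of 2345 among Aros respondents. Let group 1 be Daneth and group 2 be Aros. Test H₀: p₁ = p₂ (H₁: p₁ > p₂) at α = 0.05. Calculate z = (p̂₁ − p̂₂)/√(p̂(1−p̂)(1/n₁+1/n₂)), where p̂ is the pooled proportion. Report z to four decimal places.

z = 2.6633

p̂₁ = 228/598 ≈ 0.3812709, p̂₂ = 759/2345 ≈ 0.3236674.
Pooled p̂ = (228+759)/(598+2345) = 987/2943 = 0.3353721.
SE = √(0.222898 × 0.00209868) = 0.0216285.
z = (0.3812709 − 0.3236674)/0.0216285 = 0.0576035/0.0216285 = 2.6633.
p-value = P(Z > 2.663) ≈ 0.0039. With α = 0.05, reject H₀.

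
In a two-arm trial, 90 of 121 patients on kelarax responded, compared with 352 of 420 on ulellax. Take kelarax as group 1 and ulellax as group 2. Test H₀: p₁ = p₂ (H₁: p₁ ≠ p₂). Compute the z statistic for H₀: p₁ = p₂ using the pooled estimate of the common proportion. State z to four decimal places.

p̂₁ = 90/121 ≈ 0.743802, p̂₂ = 352/420 ≈ 0.838095.
Pooled p̂ = (90+352)/(121+420) = 442/541 = 0.817006.
SE = √(0.149507 × 0.0106454) = 0.039894.
z = (0.743802 − 0.838095)/0.039894 = -0.094293/0.039894 = -2.3636.
Two-sided p-value ≈ 2·Φ(−2.364) = 0.0181.

z = -2.3636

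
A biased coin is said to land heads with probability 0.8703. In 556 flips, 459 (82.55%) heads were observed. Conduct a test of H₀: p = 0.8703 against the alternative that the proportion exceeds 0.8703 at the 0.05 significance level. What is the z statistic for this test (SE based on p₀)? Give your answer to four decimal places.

p̂ = 459/556 ≈ 0.8255396.
Under H₀, SE = √(0.8703·0.1297/556) = √(0.000203018) = 0.0142484.
z = (0.8255396 − 0.8703)/0.0142484 = -0.0447604/0.0142484 = -3.1414.
p-value = P(Z > -3.141) ≈ 0.9992, so at α = 0.05 we fail to reject H₀.

z = -3.1414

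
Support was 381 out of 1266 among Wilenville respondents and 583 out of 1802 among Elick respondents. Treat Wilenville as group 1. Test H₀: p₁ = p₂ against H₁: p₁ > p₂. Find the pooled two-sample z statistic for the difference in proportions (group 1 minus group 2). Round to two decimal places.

p̂₁ = 381/1266 ≈ 0.3009, p̂₂ = 583/1802 ≈ 0.3235.
Pooled p̂ = (381+583)/(1266+1802) = 964/3068 = 0.3142.
SE = √(p̂(1−p̂)(1/n₁+1/n₂)) = √(0.3142·0.6858·0.00134483) = √(0.000289787) = 0.0170.
z = (0.3009 − 0.3235)/0.0170 = -0.0226/0.0170 = -1.33.
p-value = P(Z > -1.327) ≈ 0.9077.

z = -1.33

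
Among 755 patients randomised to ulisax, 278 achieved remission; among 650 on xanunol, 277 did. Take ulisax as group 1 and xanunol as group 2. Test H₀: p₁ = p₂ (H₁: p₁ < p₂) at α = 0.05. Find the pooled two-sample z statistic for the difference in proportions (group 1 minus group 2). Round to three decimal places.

z = -2.215

p̂₁ = 278/755 ≈ 0.36821, p̂₂ = 277/650 ≈ 0.42615.
Pooled p̂ = (278+277)/(755+650) = 555/1405 = 0.39502.
SE = √(p̂(1−p̂)(1/n₁+1/n₂)) = √(0.39502·0.60498·0.00286296) = √(0.000684188) = 0.02616.
z = (0.36821 − 0.42615)/0.02616 = -0.05794/0.02616 = -2.215.
p-value = P(Z < -2.215) ≈ 0.0134; since p < α = 0.05, reject H₀.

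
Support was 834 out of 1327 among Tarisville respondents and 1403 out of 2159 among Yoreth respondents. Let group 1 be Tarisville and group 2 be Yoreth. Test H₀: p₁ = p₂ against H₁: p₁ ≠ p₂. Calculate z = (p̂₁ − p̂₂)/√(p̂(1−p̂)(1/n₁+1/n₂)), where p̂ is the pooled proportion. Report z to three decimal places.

z = -1.277

p̂₁ = 834/1327 ≈ 0.628485, p̂₂ = 1403/2159 ≈ 0.649838.
Pooled p̂ = (834+1403)/(1327+2159) = 2237/3486 = 0.641710.
SE = √(0.229918 × 0.00121676) = 0.016726.
z = (0.628485 − 0.649838)/0.016726 = -0.021353/0.016726 = -1.277.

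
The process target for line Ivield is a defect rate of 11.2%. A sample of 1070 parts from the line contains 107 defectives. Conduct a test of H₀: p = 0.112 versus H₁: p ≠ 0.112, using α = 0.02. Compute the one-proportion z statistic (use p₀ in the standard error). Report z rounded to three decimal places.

z = -1.245

p̂ = 107/1070 = 0.10000.
SE = √(p₀(1−p₀)/n) = √(0.099456/1070) = 0.00964.
z = (0.10000 − 0.112)/0.00964 = -0.01200/0.00964 = -1.245.
Two-sided p-value ≈ 2·Φ(−1.245) = 0.2132, so at α = 0.02 we fail to reject H₀.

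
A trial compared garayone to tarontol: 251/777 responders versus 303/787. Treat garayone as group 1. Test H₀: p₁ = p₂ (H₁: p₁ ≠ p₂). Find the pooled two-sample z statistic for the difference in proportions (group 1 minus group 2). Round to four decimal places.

p̂₁ = 251/777 ≈ 0.323037, p̂₂ = 303/787 ≈ 0.385006.
Pooled p̂ = (251+303)/(777+787) = 554/1564 = 0.354220.
SE = √(0.228748 × 0.00255765) = 0.024188.
z = (0.323037 − 0.385006)/0.024188 = -0.061969/0.024188 = -2.5620.

z = -2.5620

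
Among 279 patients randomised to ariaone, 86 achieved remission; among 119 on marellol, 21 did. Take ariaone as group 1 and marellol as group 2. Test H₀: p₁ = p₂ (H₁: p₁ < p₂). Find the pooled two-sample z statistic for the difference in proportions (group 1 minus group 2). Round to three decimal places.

p̂₁ = 86/279 ≈ 0.30824, p̂₂ = 21/119 ≈ 0.17647.
Pooled p̂ = (86+21)/(279+119) = 107/398 = 0.26884.
SE = √(p̂(1−p̂)(1/n₁+1/n₂)) = √(0.26884·0.73116·0.0119876) = √(0.00235636) = 0.04854.
z = (0.30824 − 0.17647)/0.04854 = 0.13177/0.04854 = 2.715.
p-value = P(Z < 2.715) ≈ 0.9967.

z = 2.715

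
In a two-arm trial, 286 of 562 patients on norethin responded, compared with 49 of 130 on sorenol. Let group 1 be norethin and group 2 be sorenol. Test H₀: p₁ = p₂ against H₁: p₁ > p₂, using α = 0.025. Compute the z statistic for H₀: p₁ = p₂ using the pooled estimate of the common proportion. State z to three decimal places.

z = 2.713

p̂₁ = 286/562 ≈ 0.50890, p̂₂ = 49/130 ≈ 0.37692.
Pooled p̂ = (286+49)/(562+130) = 335/692 = 0.48410.
SE = √(0.249747 × 0.00947167) = 0.04864.
z = (0.50890 − 0.37692)/0.04864 = 0.13198/0.04864 = 2.713.
p-value = P(Z > 2.713) ≈ 0.0033. With α = 0.025, reject H₀.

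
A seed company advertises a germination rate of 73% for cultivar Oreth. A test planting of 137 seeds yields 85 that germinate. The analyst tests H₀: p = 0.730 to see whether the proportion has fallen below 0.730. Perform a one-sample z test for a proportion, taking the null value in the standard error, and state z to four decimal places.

p̂ = 85/137 = 0.620438.
Standard error under H₀: √(0.73×0.27/137) = 0.037930.
z = (0.620438 − 0.73)/0.037930 = -0.109562/0.037930 = -2.8885.
p-value = P(Z < -2.889) ≈ 0.0019.

z = -2.8885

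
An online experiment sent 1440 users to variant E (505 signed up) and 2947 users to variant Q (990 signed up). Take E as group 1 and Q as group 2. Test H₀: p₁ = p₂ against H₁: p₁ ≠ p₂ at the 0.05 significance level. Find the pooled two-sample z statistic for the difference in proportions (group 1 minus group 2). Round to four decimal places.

z = 0.9685

p̂₁ = 505/1440 ≈ 0.350694, p̂₂ = 990/2947 ≈ 0.335935.
Pooled p̂ = (505+990)/(1440+2947) = 1495/4387 = 0.340780.
SE = √(0.224649 × 0.00103377) = 0.015239.
z = (0.350694 − 0.335935)/0.015239 = 0.014759/0.015239 = 0.9685.
p-value = 2·P(Z > 0.969) ≈ 0.3328; since p > α = 0.05, fail to reject H₀.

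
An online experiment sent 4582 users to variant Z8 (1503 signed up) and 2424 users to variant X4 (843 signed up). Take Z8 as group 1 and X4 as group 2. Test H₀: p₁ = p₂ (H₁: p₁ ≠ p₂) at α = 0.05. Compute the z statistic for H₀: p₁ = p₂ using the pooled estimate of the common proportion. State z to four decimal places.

p̂₁ = 1503/4582 ≈ 0.328023, p̂₂ = 843/2424 ≈ 0.347772.
Pooled p̂ = (1503+843)/(4582+2424) = 2346/7006 = 0.334856.
SE = √(p̂(1−p̂)(1/n₁+1/n₂)) = √(0.334856·0.665144·0.000630787) = √(0.000140493) = 0.011853.
z = (0.328023 − 0.347772)/0.011853 = -0.019749/0.011853 = -1.6662.
p-value = 2·P(Z > 1.666) ≈ 0.0957; since p > α = 0.05, fail to reject H₀.

z = -1.6662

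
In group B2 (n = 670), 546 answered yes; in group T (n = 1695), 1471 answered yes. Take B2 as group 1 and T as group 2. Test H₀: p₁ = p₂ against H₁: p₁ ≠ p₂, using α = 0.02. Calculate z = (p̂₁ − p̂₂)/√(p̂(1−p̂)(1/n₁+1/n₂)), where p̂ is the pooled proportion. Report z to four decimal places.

p̂₁ = 546/670 = 0.8149254, p̂₂ = 1471/1695 = 0.8678466.
Pooled p̂ = (546+1471)/(670+1695) = 2017/2365 = 0.8528541.
SE = √(p̂(1−p̂)(1/n₁+1/n₂)) = √(0.8528541·0.1471459·0.00208251) = √(0.000261342) = 0.0161661.
z = (0.8149254 − 0.8678466)/0.0161661 = -0.0529212/0.0161661 = -3.2736.
p-value = 2·P(Z > 3.274) ≈ 0.0011. With α = 0.02, reject H₀.

z = -3.2736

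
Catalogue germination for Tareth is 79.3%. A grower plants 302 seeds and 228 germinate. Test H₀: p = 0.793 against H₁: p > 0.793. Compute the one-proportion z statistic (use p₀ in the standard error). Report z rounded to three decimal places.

z = -1.631

p̂ = 228/302 = 0.75497.
SE = √(p₀(1−p₀)/n) = √(0.16415/302) = 0.02331.
z = (0.75497 − 0.793)/0.02331 = -0.03803/0.02331 = -1.631.
p-value = P(Z > -1.631) ≈ 0.9486.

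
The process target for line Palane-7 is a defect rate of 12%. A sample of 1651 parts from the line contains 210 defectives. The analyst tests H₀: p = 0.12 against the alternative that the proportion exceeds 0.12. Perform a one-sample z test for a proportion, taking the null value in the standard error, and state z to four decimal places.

p̂ = 210/1651 = 0.127196.
SE = √(p₀(1−p₀)/n) = √(0.1056/1651) = 0.007998.
z = (0.127196 − 0.12)/0.007998 = 0.007196/0.007998 = 0.8997.
p-value = P(Z > 0.900) ≈ 0.1841.

z = 0.8997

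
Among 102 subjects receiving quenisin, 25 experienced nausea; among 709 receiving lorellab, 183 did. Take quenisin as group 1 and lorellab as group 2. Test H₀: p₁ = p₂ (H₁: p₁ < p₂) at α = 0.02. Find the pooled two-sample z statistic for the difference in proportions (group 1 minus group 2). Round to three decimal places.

p̂₁ = 25/102 ≈ 0.24510, p̂₂ = 183/709 ≈ 0.25811.
Pooled p̂ = (25+183)/(102+709) = 208/811 = 0.25647.
SE = √(p̂(1−p̂)(1/n₁+1/n₂)) = √(0.25647·0.74353·0.0112144) = √(0.00213852) = 0.04624.
z = (0.24510 − 0.25811)/0.04624 = -0.01301/0.04624 = -0.281.
p-value = P(Z < -0.281) ≈ 0.3892; since p > α = 0.02, fail to reject H₀.

z = -0.281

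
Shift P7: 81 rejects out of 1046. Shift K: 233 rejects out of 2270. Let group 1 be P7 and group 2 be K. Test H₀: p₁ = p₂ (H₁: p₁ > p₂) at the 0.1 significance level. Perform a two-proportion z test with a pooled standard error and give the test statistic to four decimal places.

z = -2.3036

p̂₁ = 81/1046 = 0.0774379, p̂₂ = 233/2270 = 0.1026432.
Pooled p̂ = (81+233)/(1046+2270) = 314/3316 = 0.0946924.
SE = √(0.0857257 × 0.00139655) = 0.0109417.
z = (0.0774379 − 0.1026432)/0.0109417 = -0.0252053/0.0109417 = -2.3036.
p-value = P(Z > -2.304) ≈ 0.9894; since p > α = 0.1, fail to reject H₀.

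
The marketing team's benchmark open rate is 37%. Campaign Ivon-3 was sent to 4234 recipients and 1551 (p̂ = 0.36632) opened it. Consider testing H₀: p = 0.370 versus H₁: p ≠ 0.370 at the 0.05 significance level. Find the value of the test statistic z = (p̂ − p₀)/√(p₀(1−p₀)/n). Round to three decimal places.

p̂ = 1551/4234 = 0.36632.
Standard error under H₀: √(0.37×0.63/4234) = 0.00742.
z = (0.36632 − 0.37)/0.00742 = -0.00368/0.00742 = -0.496.
Two-sided p-value ≈ 2·Φ(−0.496) = 0.6199; since p > α = 0.05, fail to reject H₀.

z = -0.496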